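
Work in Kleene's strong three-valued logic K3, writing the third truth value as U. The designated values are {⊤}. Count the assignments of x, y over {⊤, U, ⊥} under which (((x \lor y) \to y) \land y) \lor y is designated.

Designated under: (x=⊤, y=⊤); (x=U, y=⊤); (x=⊥, y=⊤).

3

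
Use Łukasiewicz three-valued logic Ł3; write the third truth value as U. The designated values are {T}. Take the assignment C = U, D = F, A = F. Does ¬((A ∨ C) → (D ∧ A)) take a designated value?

A ∨ C = F ∨ U = U
D ∧ A = F ∧ F = F
(A ∨ C) → (D ∧ A) = U → F = U
¬((A ∨ C) → (D ∧ A)) = ¬U = U
U ∉ {T}.

No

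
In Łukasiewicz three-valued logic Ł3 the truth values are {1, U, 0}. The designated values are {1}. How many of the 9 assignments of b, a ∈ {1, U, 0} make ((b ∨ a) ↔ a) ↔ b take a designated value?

Designated under: (b=1, a=1); (b=U, a=0).

2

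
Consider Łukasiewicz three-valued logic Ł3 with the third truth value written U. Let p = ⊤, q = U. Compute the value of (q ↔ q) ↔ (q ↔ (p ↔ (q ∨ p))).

q ↔ q = U ↔ U = ⊤
q ∨ p = U ∨ ⊤ = ⊤
p ↔ (q ∨ p) = ⊤ ↔ ⊤ = ⊤
q ↔ (p ↔ (q ∨ p)) = U ↔ ⊤ = U
(q ↔ q) ↔ (q ↔ (p ↔ (q ∨ p))) = ⊤ ↔ U = U

U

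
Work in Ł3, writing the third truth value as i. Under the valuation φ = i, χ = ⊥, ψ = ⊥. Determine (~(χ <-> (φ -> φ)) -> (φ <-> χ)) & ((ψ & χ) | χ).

⊥

φ -> φ = i -> i = ⊤  [min(1, 1−½+½)]
χ <-> (φ -> φ) = ⊥ <-> ⊤ = ⊥
~(χ <-> (φ -> φ)) = ~⊥ = ⊤
φ <-> χ = i <-> ⊥ = i
~(χ <-> (φ -> φ)) -> (φ <-> χ) = ⊤ -> i = i
ψ & χ = ⊥ & ⊥ = ⊥
(ψ & χ) | χ = ⊥ | ⊥ = ⊥
(~(χ <-> (φ -> φ)) -> (φ <-> χ)) & ((ψ & χ) | χ) = i & ⊥ = ⊥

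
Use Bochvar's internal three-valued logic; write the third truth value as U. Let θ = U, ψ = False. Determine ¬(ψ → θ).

ψ → θ = False → U = U  [any arg is the third value ⇒ result is the third value]
¬(ψ → θ) = ¬U = U

U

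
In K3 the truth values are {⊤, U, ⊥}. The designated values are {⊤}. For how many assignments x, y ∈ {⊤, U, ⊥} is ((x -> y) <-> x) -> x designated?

6

Of the 9 assignments, 6 give a value in {⊤}.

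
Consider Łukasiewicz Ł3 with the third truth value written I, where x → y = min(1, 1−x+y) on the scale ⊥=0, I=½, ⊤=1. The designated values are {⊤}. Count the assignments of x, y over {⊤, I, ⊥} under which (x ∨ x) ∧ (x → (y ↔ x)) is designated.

1

Designated under: (x=⊤, y=⊤).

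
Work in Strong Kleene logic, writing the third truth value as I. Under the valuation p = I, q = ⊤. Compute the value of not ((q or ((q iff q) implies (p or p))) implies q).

q iff q = ⊤ iff ⊤ = ⊤
p or p = I or I = I
(q iff q) implies (p or p) = ⊤ implies I = I  [not ⊤ or I]
q or ((q iff q) implies (p or p)) = ⊤ or I = ⊤
(q or ((q iff q) implies (p or p))) implies q = ⊤ implies ⊤ = ⊤
not ((q or ((q iff q) implies (p or p))) implies q) = not ⊤ = ⊥

⊥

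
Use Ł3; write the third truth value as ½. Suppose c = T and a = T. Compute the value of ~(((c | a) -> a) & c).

c | a = T | T = T
(c | a) -> a = T -> T = T
((c | a) -> a) & c = T & T = T
~(((c | a) -> a) & c) = ~T = F

F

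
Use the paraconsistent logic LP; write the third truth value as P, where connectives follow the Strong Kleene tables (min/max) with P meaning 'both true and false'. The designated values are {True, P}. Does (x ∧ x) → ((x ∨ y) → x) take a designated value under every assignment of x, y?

Every assignment of x, y over {True, P, False} gives a value in {True, P}.
In particular, with x=P, y=P: (x ∧ x) → ((x ∨ y) → x) = P.

Yes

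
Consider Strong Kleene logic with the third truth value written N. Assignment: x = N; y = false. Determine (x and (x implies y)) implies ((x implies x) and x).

x implies y = N implies false = N
x and (x implies y) = N and N = N
x implies x = N implies N = N
(x implies x) and x = N and N = N
(x and (x implies y)) implies ((x implies x) and x) = N implies N = N

N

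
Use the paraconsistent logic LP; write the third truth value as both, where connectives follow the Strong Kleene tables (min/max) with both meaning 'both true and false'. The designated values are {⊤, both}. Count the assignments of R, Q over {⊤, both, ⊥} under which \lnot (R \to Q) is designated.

Designated under: (R=⊤, Q=both); (R=⊤, Q=⊥); (R=both, Q=both); (R=both, Q=⊥).

4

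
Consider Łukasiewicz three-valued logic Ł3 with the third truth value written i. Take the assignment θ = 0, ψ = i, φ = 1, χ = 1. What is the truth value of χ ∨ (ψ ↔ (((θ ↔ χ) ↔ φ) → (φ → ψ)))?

θ ↔ χ = 0 ↔ 1 = 0
(θ ↔ χ) ↔ φ = 0 ↔ 1 = 0
φ → ψ = 1 → i = i
((θ ↔ χ) ↔ φ) → (φ → ψ) = 0 → i = 1
ψ ↔ (((θ ↔ χ) ↔ φ) → (φ → ψ)) = i ↔ 1 = i
χ ∨ (ψ ↔ (((θ ↔ χ) ↔ φ) → (φ → ψ))) = 1 ∨ i = 1

1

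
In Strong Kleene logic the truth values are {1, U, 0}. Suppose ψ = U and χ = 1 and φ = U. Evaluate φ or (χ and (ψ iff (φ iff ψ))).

U

φ iff ψ = U iff U = U
ψ iff (φ iff ψ) = U iff U = U
χ and (ψ iff (φ iff ψ)) = 1 and U = U
φ or (χ and (ψ iff (φ iff ψ))) = U or U = U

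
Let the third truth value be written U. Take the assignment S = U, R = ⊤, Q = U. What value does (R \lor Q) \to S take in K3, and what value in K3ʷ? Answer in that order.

U; U

In K3: R \lor Q = ⊤ \lor U = ⊤
(R \lor Q) \to S = ⊤ \to U = U  [\lnot ⊤ \lor U]
In K3ʷ: R \lor Q = ⊤ \lor U = U
(R \lor Q) \to S = U \to U = U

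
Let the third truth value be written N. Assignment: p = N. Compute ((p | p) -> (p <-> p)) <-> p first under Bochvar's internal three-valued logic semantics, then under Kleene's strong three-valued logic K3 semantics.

In Bochvar's internal three-valued logic: p | p = N | N = N
p <-> p = N <-> N = N
(p | p) -> (p <-> p) = N -> N = N
((p | p) -> (p <-> p)) <-> p = N <-> N = N
In Kleene's strong three-valued logic K3: p | p = N | N = N
p <-> p = N <-> N = N
(p | p) -> (p <-> p) = N -> N = N  [~N | N]
((p | p) -> (p <-> p)) <-> p = N <-> N = N

N; N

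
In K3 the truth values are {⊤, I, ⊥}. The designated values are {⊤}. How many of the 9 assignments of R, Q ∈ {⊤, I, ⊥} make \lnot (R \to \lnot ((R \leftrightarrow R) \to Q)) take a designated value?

1

Designated under: (R=⊤, Q=⊤).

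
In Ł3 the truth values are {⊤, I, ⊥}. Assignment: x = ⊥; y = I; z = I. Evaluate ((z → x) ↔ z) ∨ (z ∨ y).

⊤

z → x = I → ⊥ = I
(z → x) ↔ z = I ↔ I = ⊤
z ∨ y = I ∨ I = I
((z → x) ↔ z) ∨ (z ∨ y) = ⊤ ∨ I = ⊤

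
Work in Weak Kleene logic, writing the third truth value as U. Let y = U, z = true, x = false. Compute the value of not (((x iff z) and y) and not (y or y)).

x iff z = false iff true = false
(x iff z) and y = false and U = U
y or y = U or U = U
not (y or y) = not U = U
((x iff z) and y) and not (y or y) = U and U = U
not (((x iff z) and y) and not (y or y)) = not U = U

U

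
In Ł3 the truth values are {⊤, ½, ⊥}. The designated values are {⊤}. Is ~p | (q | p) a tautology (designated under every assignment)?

No

Countermodel: p=½, q=½ gives ½, which is not designated.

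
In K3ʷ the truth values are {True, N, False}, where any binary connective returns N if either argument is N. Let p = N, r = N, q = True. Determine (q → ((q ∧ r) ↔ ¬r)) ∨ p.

N

q ∧ r = True ∧ N = N
¬r = ¬N = N
(q ∧ r) ↔ ¬r = N ↔ N = N
q → ((q ∧ r) ↔ ¬r) = True → N = N  [any arg is the third value ⇒ result is the third value]
(q → ((q ∧ r) ↔ ¬r)) ∨ p = N ∨ N = N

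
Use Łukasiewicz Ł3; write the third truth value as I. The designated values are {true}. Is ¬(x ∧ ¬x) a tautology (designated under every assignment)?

No

Countermodel: x=I gives I, which is not designated.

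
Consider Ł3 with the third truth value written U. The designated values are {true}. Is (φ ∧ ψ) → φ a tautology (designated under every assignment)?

Every assignment of φ, ψ over {true, U, false} gives a value in {true}.
In particular, with φ=U, ψ=U: (φ ∧ ψ) → φ = true.

Yes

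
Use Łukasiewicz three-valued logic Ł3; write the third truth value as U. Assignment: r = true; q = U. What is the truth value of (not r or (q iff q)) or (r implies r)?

not r = not true = false
q iff q = U iff U = true
not r or (q iff q) = false or true = true
r implies r = true implies true = true
(not r or (q iff q)) or (r implies r) = true or true = true

true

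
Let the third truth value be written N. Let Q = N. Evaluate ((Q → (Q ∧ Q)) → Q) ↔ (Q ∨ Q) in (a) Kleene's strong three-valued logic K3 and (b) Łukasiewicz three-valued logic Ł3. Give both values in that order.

In Kleene's strong three-valued logic K3: Q ∧ Q = N ∧ N = N
Q → (Q ∧ Q) = N → N = N  [¬N ∨ N]
(Q → (Q ∧ Q)) → Q = N → N = N
Q ∨ Q = N ∨ N = N
((Q → (Q ∧ Q)) → Q) ↔ (Q ∨ Q) = N ↔ N = N
In Łukasiewicz three-valued logic Ł3: Q ∧ Q = N ∧ N = N
Q → (Q ∧ Q) = N → N = T
(Q → (Q ∧ Q)) → Q = T → N = N
Q ∨ Q = N ∨ N = N
((Q → (Q ∧ Q)) → Q) ↔ (Q ∨ Q) = N ↔ N = T
They differ because Kleene's strong three-valued logic K3 and Łukasiewicz three-valued logic Ł3 treat N differently under implication.

N; T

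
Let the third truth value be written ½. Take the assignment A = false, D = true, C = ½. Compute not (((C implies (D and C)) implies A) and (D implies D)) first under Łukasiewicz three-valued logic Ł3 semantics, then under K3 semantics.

In Łukasiewicz three-valued logic Ł3: D and C = true and ½ = ½
C implies (D and C) = ½ implies ½ = true  [min(1, 1−½+½)]
(C implies (D and C)) implies A = true implies false = false
D implies D = true implies true = true
((C implies (D and C)) implies A) and (D implies D) = false and true = false
not (((C implies (D and C)) implies A) and (D implies D)) = not false = true
In K3: D and C = true and ½ = ½
C implies (D and C) = ½ implies ½ = ½  [not ½ or ½]
(C implies (D and C)) implies A = ½ implies false = ½
D implies D = true implies true = true
((C implies (D and C)) implies A) and (D implies D) = ½ and true = ½
not (((C implies (D and C)) implies A) and (D implies D)) = not ½ = ½
They differ because Łukasiewicz three-valued logic Ł3 and K3 treat ½ differently under implication.

true; ½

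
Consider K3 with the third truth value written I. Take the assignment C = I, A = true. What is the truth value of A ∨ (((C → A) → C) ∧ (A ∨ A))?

true

C → A = I → true = true
(C → A) → C = true → I = I
A ∨ A = true ∨ true = true
((C → A) → C) ∧ (A ∨ A) = I ∧ true = I
A ∨ (((C → A) → C) ∧ (A ∨ A)) = true ∨ I = true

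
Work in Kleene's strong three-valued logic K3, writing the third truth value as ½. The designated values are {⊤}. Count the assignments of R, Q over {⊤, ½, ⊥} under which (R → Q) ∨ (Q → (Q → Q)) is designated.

7

Of the 9 assignments, 7 give a value in {⊤}.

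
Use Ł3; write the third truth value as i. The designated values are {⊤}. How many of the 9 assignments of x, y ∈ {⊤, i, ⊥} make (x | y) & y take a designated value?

3

Designated under: (x=⊤, y=⊤); (x=i, y=⊤); (x=⊥, y=⊤).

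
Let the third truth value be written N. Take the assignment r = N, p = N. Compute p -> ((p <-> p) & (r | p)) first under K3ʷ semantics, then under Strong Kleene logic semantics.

N; N

In K3ʷ: p <-> p = N <-> N = N
r | p = N | N = N
(p <-> p) & (r | p) = N & N = N
p -> ((p <-> p) & (r | p)) = N -> N = N
In Strong Kleene logic: p <-> p = N <-> N = N
r | p = N | N = N
(p <-> p) & (r | p) = N & N = N
p -> ((p <-> p) & (r | p)) = N -> N = N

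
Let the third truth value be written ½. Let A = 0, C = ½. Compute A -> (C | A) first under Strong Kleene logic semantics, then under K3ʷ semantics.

In Strong Kleene logic: C | A = ½ | 0 = ½
A -> (C | A) = 0 -> ½ = 1
In K3ʷ: C | A = ½ | 0 = ½
A -> (C | A) = 0 -> ½ = ½
They differ because Strong Kleene logic and K3ʷ treat ½ differently under the binary connectives.

1; ½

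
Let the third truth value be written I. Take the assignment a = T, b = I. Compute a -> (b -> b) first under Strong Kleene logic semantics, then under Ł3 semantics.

In Strong Kleene logic: b -> b = I -> I = I
a -> (b -> b) = T -> I = I
In Ł3: b -> b = I -> I = T
a -> (b -> b) = T -> T = T
They differ because Strong Kleene logic and Ł3 treat I differently under implication.

I; T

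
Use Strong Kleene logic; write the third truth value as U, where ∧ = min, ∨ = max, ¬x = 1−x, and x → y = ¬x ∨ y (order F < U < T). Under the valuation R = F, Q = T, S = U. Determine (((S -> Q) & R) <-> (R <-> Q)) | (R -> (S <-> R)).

S -> Q = U -> T = T  [~U | T]
(S -> Q) & R = T & F = F
R <-> Q = F <-> T = F
((S -> Q) & R) <-> (R <-> Q) = F <-> F = T
S <-> R = U <-> F = U
R -> (S <-> R) = F -> U = T
(((S -> Q) & R) <-> (R <-> Q)) | (R -> (S <-> R)) = T | T = T

T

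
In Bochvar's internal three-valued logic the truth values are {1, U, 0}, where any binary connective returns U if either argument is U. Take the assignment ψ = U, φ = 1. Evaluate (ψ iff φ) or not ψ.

ψ iff φ = U iff 1 = U
not ψ = not U = U
(ψ iff φ) or not ψ = U or U = U

U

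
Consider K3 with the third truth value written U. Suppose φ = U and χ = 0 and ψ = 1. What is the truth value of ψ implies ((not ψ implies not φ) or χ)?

not ψ = not 1 = 0
not φ = not U = U
not ψ implies not φ = 0 implies U = 1
(not ψ implies not φ) or χ = 1 or 0 = 1
ψ implies ((not ψ implies not φ) or χ) = 1 implies 1 = 1

1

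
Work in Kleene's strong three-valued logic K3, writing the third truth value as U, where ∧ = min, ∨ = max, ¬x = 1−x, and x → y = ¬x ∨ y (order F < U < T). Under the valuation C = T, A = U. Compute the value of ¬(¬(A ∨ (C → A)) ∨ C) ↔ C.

F

C → A = T → U = U  [¬T ∨ U]
A ∨ (C → A) = U ∨ U = U
¬(A ∨ (C → A)) = ¬U = U
¬(A ∨ (C → A)) ∨ C = U ∨ T = T
¬(¬(A ∨ (C → A)) ∨ C) = ¬T = F
¬(¬(A ∨ (C → A)) ∨ C) ↔ C = F ↔ T = F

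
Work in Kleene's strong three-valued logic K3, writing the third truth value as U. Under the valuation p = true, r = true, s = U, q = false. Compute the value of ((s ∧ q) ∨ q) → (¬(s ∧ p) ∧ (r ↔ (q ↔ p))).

s ∧ q = U ∧ false = false
(s ∧ q) ∨ q = false ∨ false = false
s ∧ p = U ∧ true = U
¬(s ∧ p) = ¬U = U
q ↔ p = false ↔ true = false
r ↔ (q ↔ p) = true ↔ false = false
¬(s ∧ p) ∧ (r ↔ (q ↔ p)) = U ∧ false = false
((s ∧ q) ∨ q) → (¬(s ∧ p) ∧ (r ↔ (q ↔ p))) = false → false = true

true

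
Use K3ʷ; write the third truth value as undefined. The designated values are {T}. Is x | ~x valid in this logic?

Countermodel: x=undefined gives undefined, which is not designated.

No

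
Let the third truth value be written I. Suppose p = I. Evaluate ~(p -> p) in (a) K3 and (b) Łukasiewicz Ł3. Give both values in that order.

I; F

In K3: p -> p = I -> I = I  [~I | I]
~(p -> p) = ~I = I
In Łukasiewicz Ł3: p -> p = I -> I = T
~(p -> p) = ~T = F
They differ because K3 and Łukasiewicz Ł3 treat I differently under implication.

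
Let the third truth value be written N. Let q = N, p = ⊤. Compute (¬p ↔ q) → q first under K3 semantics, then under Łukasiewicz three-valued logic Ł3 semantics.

N; ⊤

In K3: ¬p = ¬⊤ = ⊥
¬p ↔ q = ⊥ ↔ N = N
(¬p ↔ q) → q = N → N = N  [¬N ∨ N]
In Łukasiewicz three-valued logic Ł3: ¬p = ¬⊤ = ⊥
¬p ↔ q = ⊥ ↔ N = N
(¬p ↔ q) → q = N → N = ⊤
They differ because K3 and Łukasiewicz three-valued logic Ł3 treat N differently under implication.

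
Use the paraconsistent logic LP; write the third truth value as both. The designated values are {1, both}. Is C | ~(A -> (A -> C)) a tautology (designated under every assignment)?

No

Countermodel: C=0, A=0 gives 0, which is not designated.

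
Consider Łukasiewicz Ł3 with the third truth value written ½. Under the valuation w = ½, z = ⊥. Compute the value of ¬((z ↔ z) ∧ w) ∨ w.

z ↔ z = ⊥ ↔ ⊥ = ⊤
(z ↔ z) ∧ w = ⊤ ∧ ½ = ½
¬((z ↔ z) ∧ w) = ¬½ = ½
¬((z ↔ z) ∧ w) ∨ w = ½ ∨ ½ = ½

½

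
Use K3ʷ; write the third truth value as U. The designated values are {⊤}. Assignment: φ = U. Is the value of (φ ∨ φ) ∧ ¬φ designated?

No

φ ∨ φ = U ∨ U = U
¬φ = ¬U = U
(φ ∨ φ) ∧ ¬φ = U ∧ U = U
U ∉ {⊤}.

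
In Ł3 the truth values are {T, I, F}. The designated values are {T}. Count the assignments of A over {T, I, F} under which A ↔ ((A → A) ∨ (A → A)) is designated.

A=T: T ✓
A=I: I ·
A=F: F ·

1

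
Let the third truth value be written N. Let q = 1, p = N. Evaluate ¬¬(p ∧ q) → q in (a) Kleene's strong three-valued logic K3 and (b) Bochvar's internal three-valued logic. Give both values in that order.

In Kleene's strong three-valued logic K3: p ∧ q = N ∧ 1 = N
¬(p ∧ q) = ¬N = N
¬¬(p ∧ q) = ¬N = N
¬¬(p ∧ q) → q = N → 1 = 1  [¬N ∨ 1]
In Bochvar's internal three-valued logic: p ∧ q = N ∧ 1 = N
¬(p ∧ q) = ¬N = N
¬¬(p ∧ q) = ¬N = N
¬¬(p ∧ q) → q = N → 1 = N
They differ because Kleene's strong three-valued logic K3 and Bochvar's internal three-valued logic treat N differently under the binary connectives.

1; N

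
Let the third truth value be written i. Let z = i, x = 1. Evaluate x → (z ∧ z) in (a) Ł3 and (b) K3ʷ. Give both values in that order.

i; i

In Ł3: z ∧ z = i ∧ i = i
x → (z ∧ z) = 1 → i = i  [min(1, 1−1+½)]
In K3ʷ: z ∧ z = i ∧ i = i
x → (z ∧ z) = 1 → i = i  [any arg is the third value ⇒ result is the third value]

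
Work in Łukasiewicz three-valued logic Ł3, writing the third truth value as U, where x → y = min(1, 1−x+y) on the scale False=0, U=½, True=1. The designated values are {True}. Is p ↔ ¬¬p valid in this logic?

Every assignment of p over {True, U, False} gives a value in {True}.
In particular, with p=U: p ↔ ¬¬p = True.

Yes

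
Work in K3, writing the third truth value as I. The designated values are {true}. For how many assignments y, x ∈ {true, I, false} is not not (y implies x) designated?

5

Of the 9 assignments, 5 give a value in {true}.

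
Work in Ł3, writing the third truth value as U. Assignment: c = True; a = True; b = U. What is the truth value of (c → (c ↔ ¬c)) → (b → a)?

True

¬c = ¬True = False
c ↔ ¬c = True ↔ False = False
c → (c ↔ ¬c) = True → False = False
b → a = U → True = True  [min(1, 1−½+1)]
(c → (c ↔ ¬c)) → (b → a) = False → True = True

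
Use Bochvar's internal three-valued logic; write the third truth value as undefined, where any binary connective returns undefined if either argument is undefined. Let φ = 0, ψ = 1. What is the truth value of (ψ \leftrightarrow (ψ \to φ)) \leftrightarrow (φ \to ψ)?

0

ψ \to φ = 1 \to 0 = 0
ψ \leftrightarrow (ψ \to φ) = 1 \leftrightarrow 0 = 0
φ \to ψ = 0 \to 1 = 1
(ψ \leftrightarrow (ψ \to φ)) \leftrightarrow (φ \to ψ) = 0 \leftrightarrow 1 = 0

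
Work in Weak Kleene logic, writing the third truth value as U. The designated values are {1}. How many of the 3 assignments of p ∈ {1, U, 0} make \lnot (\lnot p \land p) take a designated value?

2

p=1: 1 ✓
p=U: U ·
p=0: 1 ✓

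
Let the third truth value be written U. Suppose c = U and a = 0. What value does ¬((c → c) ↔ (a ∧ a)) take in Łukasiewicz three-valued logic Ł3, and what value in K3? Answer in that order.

1; U

In Łukasiewicz three-valued logic Ł3: c → c = U → U = 1  [min(1, 1−½+½)]
a ∧ a = 0 ∧ 0 = 0
(c → c) ↔ (a ∧ a) = 1 ↔ 0 = 0
¬((c → c) ↔ (a ∧ a)) = ¬0 = 1
In K3: c → c = U → U = U  [¬U ∨ U]
a ∧ a = 0 ∧ 0 = 0
(c → c) ↔ (a ∧ a) = U ↔ 0 = U
¬((c → c) ↔ (a ∧ a)) = ¬U = U
They differ because Łukasiewicz three-valued logic Ł3 and K3 treat U differently under implication.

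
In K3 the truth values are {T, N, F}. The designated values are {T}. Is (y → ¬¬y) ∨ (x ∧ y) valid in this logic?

Countermodel: y=N, x=T gives N, which is not designated.

No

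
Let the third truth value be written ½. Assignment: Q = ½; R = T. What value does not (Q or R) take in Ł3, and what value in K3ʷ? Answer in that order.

F; ½

In Ł3: Q or R = ½ or T = T
not (Q or R) = not T = F
In K3ʷ: Q or R = ½ or T = ½
not (Q or R) = not ½ = ½
They differ because Ł3 and K3ʷ treat ½ differently under the binary connectives.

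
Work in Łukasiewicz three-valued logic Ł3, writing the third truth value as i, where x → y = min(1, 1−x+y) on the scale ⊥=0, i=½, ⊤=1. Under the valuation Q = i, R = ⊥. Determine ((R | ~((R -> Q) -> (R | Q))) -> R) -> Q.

R -> Q = ⊥ -> i = ⊤  [min(1, 1−0+½)]
R | Q = ⊥ | i = i
(R -> Q) -> (R | Q) = ⊤ -> i = i
~((R -> Q) -> (R | Q)) = ~i = i
R | ~((R -> Q) -> (R | Q)) = ⊥ | i = i
(R | ~((R -> Q) -> (R | Q))) -> R = i -> ⊥ = i
((R | ~((R -> Q) -> (R | Q))) -> R) -> Q = i -> i = ⊤

⊤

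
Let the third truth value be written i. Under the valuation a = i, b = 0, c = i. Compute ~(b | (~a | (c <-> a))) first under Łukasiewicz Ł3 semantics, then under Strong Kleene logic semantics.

0; i

In Łukasiewicz Ł3: ~a = ~i = i
c <-> a = i <-> i = 1  [1 − |½−½|]
~a | (c <-> a) = i | 1 = 1
b | (~a | (c <-> a)) = 0 | 1 = 1
~(b | (~a | (c <-> a))) = ~1 = 0
In Strong Kleene logic: ~a = ~i = i
c <-> a = i <-> i = i
~a | (c <-> a) = i | i = i
b | (~a | (c <-> a)) = 0 | i = i
~(b | (~a | (c <-> a))) = ~i = i
They differ because Łukasiewicz Ł3 and Strong Kleene logic treat i differently under implication.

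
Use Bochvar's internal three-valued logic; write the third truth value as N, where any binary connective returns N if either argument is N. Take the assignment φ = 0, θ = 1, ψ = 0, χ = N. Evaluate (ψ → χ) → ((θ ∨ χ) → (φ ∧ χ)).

ψ → χ = 0 → N = N
θ ∨ χ = 1 ∨ N = N
φ ∧ χ = 0 ∧ N = N
(θ ∨ χ) → (φ ∧ χ) = N → N = N
(ψ → χ) → ((θ ∨ χ) → (φ ∧ χ)) = N → N = N

N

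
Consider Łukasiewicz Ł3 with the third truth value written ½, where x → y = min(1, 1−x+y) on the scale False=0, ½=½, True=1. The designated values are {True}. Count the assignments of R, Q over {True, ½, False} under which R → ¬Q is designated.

Of the 9 assignments, 6 give a value in {True}.

6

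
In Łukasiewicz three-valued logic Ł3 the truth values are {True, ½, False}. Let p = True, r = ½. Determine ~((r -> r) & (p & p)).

False

r -> r = ½ -> ½ = True  [min(1, 1−½+½)]
p & p = True & True = True
(r -> r) & (p & p) = True & True = True
~((r -> r) & (p & p)) = ~True = False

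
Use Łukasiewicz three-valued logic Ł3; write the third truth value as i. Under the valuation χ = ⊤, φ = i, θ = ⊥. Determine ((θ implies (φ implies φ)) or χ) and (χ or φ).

⊤

φ implies φ = i implies i = ⊤
θ implies (φ implies φ) = ⊥ implies ⊤ = ⊤
(θ implies (φ implies φ)) or χ = ⊤ or ⊤ = ⊤
χ or φ = ⊤ or i = ⊤
((θ implies (φ implies φ)) or χ) and (χ or φ) = ⊤ and ⊤ = ⊤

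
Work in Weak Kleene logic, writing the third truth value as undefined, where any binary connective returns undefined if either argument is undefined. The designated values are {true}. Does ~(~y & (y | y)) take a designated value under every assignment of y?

Countermodel: y=undefined gives undefined, which is not designated.

No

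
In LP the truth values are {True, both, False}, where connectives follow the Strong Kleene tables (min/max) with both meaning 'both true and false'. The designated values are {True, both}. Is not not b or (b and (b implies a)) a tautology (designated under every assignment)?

Countermodel: b=False, a=True gives False, which is not designated.

No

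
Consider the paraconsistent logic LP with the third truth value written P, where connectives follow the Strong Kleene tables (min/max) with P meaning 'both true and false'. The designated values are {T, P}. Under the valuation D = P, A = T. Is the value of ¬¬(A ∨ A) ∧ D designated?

A ∨ A = T ∨ T = T
¬(A ∨ A) = ¬T = F
¬¬(A ∨ A) = ¬F = T
¬¬(A ∨ A) ∧ D = T ∧ P = P
P ∈ {T, P}.

Yes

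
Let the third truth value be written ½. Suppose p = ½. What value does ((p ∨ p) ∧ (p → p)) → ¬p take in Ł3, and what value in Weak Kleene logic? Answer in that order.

In Ł3: p ∨ p = ½ ∨ ½ = ½
p → p = ½ → ½ = True  [min(1, 1−½+½)]
(p ∨ p) ∧ (p → p) = ½ ∧ True = ½
¬p = ¬½ = ½
((p ∨ p) ∧ (p → p)) → ¬p = ½ → ½ = True
In Weak Kleene logic: p ∨ p = ½ ∨ ½ = ½
p → p = ½ → ½ = ½
(p ∨ p) ∧ (p → p) = ½ ∧ ½ = ½
¬p = ¬½ = ½
((p ∨ p) ∧ (p → p)) → ¬p = ½ → ½ = ½
They differ because Ł3 and Weak Kleene logic treat ½ differently under the binary connectives.

True; ½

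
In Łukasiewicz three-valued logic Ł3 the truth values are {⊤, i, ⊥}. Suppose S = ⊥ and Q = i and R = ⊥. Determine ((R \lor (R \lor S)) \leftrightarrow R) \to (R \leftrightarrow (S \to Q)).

R \lor S = ⊥ \lor ⊥ = ⊥
R \lor (R \lor S) = ⊥ \lor ⊥ = ⊥
(R \lor (R \lor S)) \leftrightarrow R = ⊥ \leftrightarrow ⊥ = ⊤
S \to Q = ⊥ \to i = ⊤  [min(1, 1−0+½)]
R \leftrightarrow (S \to Q) = ⊥ \leftrightarrow ⊤ = ⊥
((R \lor (R \lor S)) \leftrightarrow R) \to (R \leftrightarrow (S \to Q)) = ⊤ \to ⊥ = ⊥

⊥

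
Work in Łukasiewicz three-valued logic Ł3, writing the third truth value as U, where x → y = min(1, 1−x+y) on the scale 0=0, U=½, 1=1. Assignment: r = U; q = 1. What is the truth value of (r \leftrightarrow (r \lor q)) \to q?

1

r \lor q = U \lor 1 = 1
r \leftrightarrow (r \lor q) = U \leftrightarrow 1 = U  [1 − |½−1|]
(r \leftrightarrow (r \lor q)) \to q = U \to 1 = 1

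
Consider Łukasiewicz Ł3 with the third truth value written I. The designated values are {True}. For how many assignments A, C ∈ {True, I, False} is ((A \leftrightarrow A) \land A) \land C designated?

1

Designated under: (A=True, C=True).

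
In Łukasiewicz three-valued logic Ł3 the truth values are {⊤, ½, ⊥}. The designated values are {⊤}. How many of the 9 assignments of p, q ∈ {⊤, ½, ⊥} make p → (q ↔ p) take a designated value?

7

Of the 9 assignments, 7 give a value in {⊤}.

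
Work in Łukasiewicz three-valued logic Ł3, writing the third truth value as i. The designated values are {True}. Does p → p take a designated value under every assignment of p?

Every assignment of p over {True, i, False} gives a value in {True}.
In particular, with p=i: p → p = True.

Yes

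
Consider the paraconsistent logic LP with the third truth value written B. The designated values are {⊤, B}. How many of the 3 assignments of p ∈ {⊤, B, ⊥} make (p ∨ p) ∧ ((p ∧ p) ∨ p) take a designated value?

2

p=⊤: ⊤ ✓
p=B: B ✓
p=⊥: ⊥ ·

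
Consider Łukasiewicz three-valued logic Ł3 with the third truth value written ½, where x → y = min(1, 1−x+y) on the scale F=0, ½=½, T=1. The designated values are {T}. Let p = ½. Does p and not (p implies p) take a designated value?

p implies p = ½ implies ½ = T  [min(1, 1−½+½)]
not (p implies p) = not T = F
p and not (p implies p) = ½ and F = F
F ∉ {T}.

No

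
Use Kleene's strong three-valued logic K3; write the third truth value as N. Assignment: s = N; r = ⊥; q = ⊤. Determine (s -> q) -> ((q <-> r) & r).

s -> q = N -> ⊤ = ⊤  [~N | ⊤]
q <-> r = ⊤ <-> ⊥ = ⊥
(q <-> r) & r = ⊥ & ⊥ = ⊥
(s -> q) -> ((q <-> r) & r) = ⊤ -> ⊥ = ⊥

⊥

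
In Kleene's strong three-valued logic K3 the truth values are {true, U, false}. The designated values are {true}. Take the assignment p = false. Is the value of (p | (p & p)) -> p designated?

p & p = false & false = false
p | (p & p) = false | false = false
(p | (p & p)) -> p = false -> false = true
true ∈ {true}.

Yes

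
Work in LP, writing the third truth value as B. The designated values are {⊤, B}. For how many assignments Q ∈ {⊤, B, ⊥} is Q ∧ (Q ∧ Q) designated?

Q=⊤: ⊤ ✓
Q=B: B ✓
Q=⊥: ⊥ ·

2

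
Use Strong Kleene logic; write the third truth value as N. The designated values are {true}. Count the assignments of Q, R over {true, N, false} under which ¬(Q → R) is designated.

Designated under: (Q=true, R=false).

1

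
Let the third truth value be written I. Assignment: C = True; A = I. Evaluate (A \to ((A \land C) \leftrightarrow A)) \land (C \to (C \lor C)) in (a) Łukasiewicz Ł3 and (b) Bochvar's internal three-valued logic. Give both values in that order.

In Łukasiewicz Ł3: A \land C = I \land True = I
(A \land C) \leftrightarrow A = I \leftrightarrow I = True  [1 − |½−½|]
A \to ((A \land C) \leftrightarrow A) = I \to True = True
C \lor C = True \lor True = True
C \to (C \lor C) = True \to True = True
(A \to ((A \land C) \leftrightarrow A)) \land (C \to (C \lor C)) = True \land True = True
In Bochvar's internal three-valued logic: A \land C = I \land True = I
(A \land C) \leftrightarrow A = I \leftrightarrow I = I
A \to ((A \land C) \leftrightarrow A) = I \to I = I  [any arg is the third value ⇒ result is the third value]
C \lor C = True \lor True = True
C \to (C \lor C) = True \to True = True
(A \to ((A \land C) \leftrightarrow A)) \land (C \to (C \lor C)) = I \land True = I
They differ because Łukasiewicz Ł3 and Bochvar's internal three-valued logic treat I differently under the binary connectives.

True; I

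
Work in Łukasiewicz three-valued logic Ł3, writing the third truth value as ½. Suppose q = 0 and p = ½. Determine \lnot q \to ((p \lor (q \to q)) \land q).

\lnot q = \lnot 0 = 1
q \to q = 0 \to 0 = 1
p \lor (q \to q) = ½ \lor 1 = 1
(p \lor (q \to q)) \land q = 1 \land 0 = 0
\lnot q \to ((p \lor (q \to q)) \land q) = 1 \to 0 = 0

0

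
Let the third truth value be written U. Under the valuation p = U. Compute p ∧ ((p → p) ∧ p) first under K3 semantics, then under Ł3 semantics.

In K3: p → p = U → U = U
(p → p) ∧ p = U ∧ U = U
p ∧ ((p → p) ∧ p) = U ∧ U = U
In Ł3: p → p = U → U = ⊤  [min(1, 1−½+½)]
(p → p) ∧ p = ⊤ ∧ U = U
p ∧ ((p → p) ∧ p) = U ∧ U = U

U; U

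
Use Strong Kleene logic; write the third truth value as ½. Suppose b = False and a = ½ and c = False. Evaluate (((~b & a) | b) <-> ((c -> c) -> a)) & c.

~b = ~False = True
~b & a = True & ½ = ½
(~b & a) | b = ½ | False = ½
c -> c = False -> False = True
(c -> c) -> a = True -> ½ = ½  [~True | ½]
((~b & a) | b) <-> ((c -> c) -> a) = ½ <-> ½ = ½
(((~b & a) | b) <-> ((c -> c) -> a)) & c = ½ & False = False

False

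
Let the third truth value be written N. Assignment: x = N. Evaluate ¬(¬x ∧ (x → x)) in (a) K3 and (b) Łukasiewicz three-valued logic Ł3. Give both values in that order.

N; N

In K3: ¬x = ¬N = N
x → x = N → N = N
¬x ∧ (x → x) = N ∧ N = N
¬(¬x ∧ (x → x)) = ¬N = N
In Łukasiewicz three-valued logic Ł3: ¬x = ¬N = N
x → x = N → N = ⊤  [min(1, 1−½+½)]
¬x ∧ (x → x) = N ∧ ⊤ = N
¬(¬x ∧ (x → x)) = ¬N = N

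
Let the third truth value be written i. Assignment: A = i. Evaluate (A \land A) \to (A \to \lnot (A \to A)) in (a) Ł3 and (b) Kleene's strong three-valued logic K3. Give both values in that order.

True; i

In Ł3: A \land A = i \land i = i
A \to A = i \to i = True
\lnot (A \to A) = \lnot True = False
A \to \lnot (A \to A) = i \to False = i
(A \land A) \to (A \to \lnot (A \to A)) = i \to i = True
In Kleene's strong three-valued logic K3: A \land A = i \land i = i
A \to A = i \to i = i  [\lnot i \lor i]
\lnot (A \to A) = \lnot i = i
A \to \lnot (A \to A) = i \to i = i
(A \land A) \to (A \to \lnot (A \to A)) = i \to i = i
They differ because Ł3 and Kleene's strong three-valued logic K3 treat i differently under implication.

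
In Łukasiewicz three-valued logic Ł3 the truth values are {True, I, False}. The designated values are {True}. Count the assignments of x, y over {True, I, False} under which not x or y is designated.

Of the 9 assignments, 5 give a value in {True}.

5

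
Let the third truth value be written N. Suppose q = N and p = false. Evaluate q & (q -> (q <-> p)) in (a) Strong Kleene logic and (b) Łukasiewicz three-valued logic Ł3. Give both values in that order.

In Strong Kleene logic: q <-> p = N <-> false = N
q -> (q <-> p) = N -> N = N
q & (q -> (q <-> p)) = N & N = N
In Łukasiewicz three-valued logic Ł3: q <-> p = N <-> false = N
q -> (q <-> p) = N -> N = true
q & (q -> (q <-> p)) = N & true = N

N; N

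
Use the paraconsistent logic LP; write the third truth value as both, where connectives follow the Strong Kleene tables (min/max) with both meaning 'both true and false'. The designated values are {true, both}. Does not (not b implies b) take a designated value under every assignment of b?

Countermodel: b=true gives false, which is not designated.

No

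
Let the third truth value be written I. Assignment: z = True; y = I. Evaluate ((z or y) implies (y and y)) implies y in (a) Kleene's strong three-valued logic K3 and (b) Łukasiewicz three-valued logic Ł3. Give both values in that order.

In Kleene's strong three-valued logic K3: z or y = True or I = True
y and y = I and I = I
(z or y) implies (y and y) = True implies I = I  [not True or I]
((z or y) implies (y and y)) implies y = I implies I = I
In Łukasiewicz three-valued logic Ł3: z or y = True or I = True
y and y = I and I = I
(z or y) implies (y and y) = True implies I = I  [min(1, 1−1+½)]
((z or y) implies (y and y)) implies y = I implies I = True
They differ because Kleene's strong three-valued logic K3 and Łukasiewicz three-valued logic Ł3 treat I differently under implication.

I; True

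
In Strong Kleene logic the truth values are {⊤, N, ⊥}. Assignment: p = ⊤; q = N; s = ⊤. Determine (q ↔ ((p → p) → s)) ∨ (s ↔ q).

p → p = ⊤ → ⊤ = ⊤
(p → p) → s = ⊤ → ⊤ = ⊤
q ↔ ((p → p) → s) = N ↔ ⊤ = N
s ↔ q = ⊤ ↔ N = N
(q ↔ ((p → p) → s)) ∨ (s ↔ q) = N ∨ N = N

N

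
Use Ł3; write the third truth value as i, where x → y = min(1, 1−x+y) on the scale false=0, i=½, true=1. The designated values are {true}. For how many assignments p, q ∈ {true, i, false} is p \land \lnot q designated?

1

Designated under: (p=true, q=false).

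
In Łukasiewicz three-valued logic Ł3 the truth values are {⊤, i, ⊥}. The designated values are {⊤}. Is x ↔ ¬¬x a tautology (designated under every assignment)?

Every assignment of x over {⊤, i, ⊥} gives a value in {⊤}.
In particular, with x=i: x ↔ ¬¬x = ⊤.

Yes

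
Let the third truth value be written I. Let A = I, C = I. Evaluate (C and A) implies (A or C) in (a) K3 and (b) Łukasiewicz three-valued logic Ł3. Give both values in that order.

In K3: C and A = I and I = I
A or C = I or I = I
(C and A) implies (A or C) = I implies I = I  [not I or I]
In Łukasiewicz three-valued logic Ł3: C and A = I and I = I
A or C = I or I = I
(C and A) implies (A or C) = I implies I = True  [min(1, 1−½+½)]
They differ because K3 and Łukasiewicz three-valued logic Ł3 treat I differently under implication.

I; True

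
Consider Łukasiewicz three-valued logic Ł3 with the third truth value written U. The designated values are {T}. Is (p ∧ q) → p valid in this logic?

Every assignment of p, q over {T, U, F} gives a value in {T}.
In particular, with p=U, q=U: (p ∧ q) → p = T.

Yes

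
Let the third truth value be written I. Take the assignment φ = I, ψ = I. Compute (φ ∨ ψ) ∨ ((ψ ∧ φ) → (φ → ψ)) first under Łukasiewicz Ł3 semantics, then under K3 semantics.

1; I

In Łukasiewicz Ł3: φ ∨ ψ = I ∨ I = I
ψ ∧ φ = I ∧ I = I
φ → ψ = I → I = 1  [min(1, 1−½+½)]
(ψ ∧ φ) → (φ → ψ) = I → 1 = 1
(φ ∨ ψ) ∨ ((ψ ∧ φ) → (φ → ψ)) = I ∨ 1 = 1
In K3: φ ∨ ψ = I ∨ I = I
ψ ∧ φ = I ∧ I = I
φ → ψ = I → I = I  [¬I ∨ I]
(ψ ∧ φ) → (φ → ψ) = I → I = I
(φ ∨ ψ) ∨ ((ψ ∧ φ) → (φ → ψ)) = I ∨ I = I
They differ because Łukasiewicz Ł3 and K3 treat I differently under implication.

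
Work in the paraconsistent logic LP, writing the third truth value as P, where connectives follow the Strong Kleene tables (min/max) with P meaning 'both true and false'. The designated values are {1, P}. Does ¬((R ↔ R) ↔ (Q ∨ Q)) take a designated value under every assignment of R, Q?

No

Countermodel: R=1, Q=1 gives 0, which is not designated.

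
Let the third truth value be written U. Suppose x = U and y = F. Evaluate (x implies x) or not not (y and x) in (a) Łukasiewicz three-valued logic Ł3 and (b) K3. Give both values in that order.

In Łukasiewicz three-valued logic Ł3: x implies x = U implies U = T  [min(1, 1−½+½)]
y and x = F and U = F
not (y and x) = not F = T
not not (y and x) = not T = F
(x implies x) or not not (y and x) = T or F = T
In K3: x implies x = U implies U = U
y and x = F and U = F
not (y and x) = not F = T
not not (y and x) = not T = F
(x implies x) or not not (y and x) = U or F = U
They differ because Łukasiewicz three-valued logic Ł3 and K3 treat U differently under implication.

T; U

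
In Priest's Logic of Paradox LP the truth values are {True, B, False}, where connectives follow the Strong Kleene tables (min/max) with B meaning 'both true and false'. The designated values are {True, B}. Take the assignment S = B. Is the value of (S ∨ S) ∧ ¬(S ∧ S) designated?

S ∨ S = B ∨ B = B
S ∧ S = B ∧ B = B
¬(S ∧ S) = ¬B = B
(S ∨ S) ∧ ¬(S ∧ S) = B ∧ B = B
B ∈ {True, B}.

Yes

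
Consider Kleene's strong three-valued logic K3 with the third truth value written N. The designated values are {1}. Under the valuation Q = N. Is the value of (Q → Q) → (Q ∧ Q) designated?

Q → Q = N → N = N  [¬N ∨ N]
Q ∧ Q = N ∧ N = N
(Q → Q) → (Q ∧ Q) = N → N = N
N ∉ {1}.

No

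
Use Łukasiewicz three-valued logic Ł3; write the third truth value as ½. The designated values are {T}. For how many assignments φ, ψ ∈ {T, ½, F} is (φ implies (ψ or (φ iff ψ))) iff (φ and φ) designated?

1

Designated under: (φ=T, ψ=T).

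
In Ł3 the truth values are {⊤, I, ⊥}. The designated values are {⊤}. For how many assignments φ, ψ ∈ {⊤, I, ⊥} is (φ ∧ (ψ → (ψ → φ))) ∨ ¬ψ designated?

5

Of the 9 assignments, 5 give a value in {⊤}.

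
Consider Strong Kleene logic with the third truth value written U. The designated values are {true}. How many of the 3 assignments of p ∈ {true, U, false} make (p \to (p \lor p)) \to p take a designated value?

p=true: true ✓
p=U: U ·
p=false: false ·

1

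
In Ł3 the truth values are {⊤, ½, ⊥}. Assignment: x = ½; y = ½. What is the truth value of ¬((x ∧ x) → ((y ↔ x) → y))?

x ∧ x = ½ ∧ ½ = ½
y ↔ x = ½ ↔ ½ = ⊤  [1 − |½−½|]
(y ↔ x) → y = ⊤ → ½ = ½
(x ∧ x) → ((y ↔ x) → y) = ½ → ½ = ⊤
¬((x ∧ x) → ((y ↔ x) → y)) = ¬⊤ = ⊥

⊥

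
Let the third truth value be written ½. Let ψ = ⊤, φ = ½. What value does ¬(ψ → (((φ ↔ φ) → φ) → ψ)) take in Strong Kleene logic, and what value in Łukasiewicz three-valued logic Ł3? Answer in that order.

In Strong Kleene logic: φ ↔ φ = ½ ↔ ½ = ½
(φ ↔ φ) → φ = ½ → ½ = ½  [¬½ ∨ ½]
((φ ↔ φ) → φ) → ψ = ½ → ⊤ = ⊤
ψ → (((φ ↔ φ) → φ) → ψ) = ⊤ → ⊤ = ⊤
¬(ψ → (((φ ↔ φ) → φ) → ψ)) = ¬⊤ = ⊥
In Łukasiewicz three-valued logic Ł3: φ ↔ φ = ½ ↔ ½ = ⊤
(φ ↔ φ) → φ = ⊤ → ½ = ½
((φ ↔ φ) → φ) → ψ = ½ → ⊤ = ⊤
ψ → (((φ ↔ φ) → φ) → ψ) = ⊤ → ⊤ = ⊤
¬(ψ → (((φ ↔ φ) → φ) → ψ)) = ¬⊤ = ⊥

⊥; ⊥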